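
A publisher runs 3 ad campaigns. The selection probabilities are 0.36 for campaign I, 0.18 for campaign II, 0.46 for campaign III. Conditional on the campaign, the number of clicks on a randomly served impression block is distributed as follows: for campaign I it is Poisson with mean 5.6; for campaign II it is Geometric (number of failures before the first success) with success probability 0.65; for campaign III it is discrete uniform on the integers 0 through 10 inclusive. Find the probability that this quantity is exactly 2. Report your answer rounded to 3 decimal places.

0.077

Conditional on each campaign, P(X = 2): I: 0.0579825; II: 0.079625; III: 0.0909091.
By total probability, P(X = 2) = 0.36·0.0579825 + 0.18·0.079625 + 0.46·0.0909091 = 0.0770244.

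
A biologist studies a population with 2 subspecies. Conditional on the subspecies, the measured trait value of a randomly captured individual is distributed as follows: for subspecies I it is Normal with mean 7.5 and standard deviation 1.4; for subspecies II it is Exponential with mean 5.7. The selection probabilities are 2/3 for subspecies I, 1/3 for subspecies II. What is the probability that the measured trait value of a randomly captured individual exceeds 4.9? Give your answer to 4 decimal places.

0.7867

Conditional on each subspecies, P(X > 4.9): I: 0.968355; II: 0.423311.
By total probability, P(X > 4.9) = 0.666667·0.968355 + 0.333333·0.423311 = 0.786673.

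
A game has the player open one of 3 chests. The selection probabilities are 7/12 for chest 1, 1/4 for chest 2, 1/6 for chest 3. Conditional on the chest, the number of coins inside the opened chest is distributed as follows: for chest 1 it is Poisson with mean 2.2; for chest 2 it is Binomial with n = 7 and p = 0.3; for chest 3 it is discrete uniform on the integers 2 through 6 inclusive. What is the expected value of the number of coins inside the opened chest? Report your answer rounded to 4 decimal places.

Component means — 1: 2.2; 2: 2.1; 3: 4.
E[X] = 0.583333·2.2 + 0.25·2.1 + 0.166667·4 = 2.475.

2.4750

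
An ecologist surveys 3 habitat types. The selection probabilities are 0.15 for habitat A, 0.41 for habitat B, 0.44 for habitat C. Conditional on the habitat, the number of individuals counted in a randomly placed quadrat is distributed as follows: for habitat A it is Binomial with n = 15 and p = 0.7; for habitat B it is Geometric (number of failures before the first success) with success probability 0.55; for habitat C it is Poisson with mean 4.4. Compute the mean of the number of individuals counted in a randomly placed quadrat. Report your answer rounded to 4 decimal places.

3.8465

Component means — A: 10.5; B: 0.818182; C: 4.4.
E[X] = 0.15·10.5 + 0.41·0.818182 + 0.44·4.4 = 3.84645.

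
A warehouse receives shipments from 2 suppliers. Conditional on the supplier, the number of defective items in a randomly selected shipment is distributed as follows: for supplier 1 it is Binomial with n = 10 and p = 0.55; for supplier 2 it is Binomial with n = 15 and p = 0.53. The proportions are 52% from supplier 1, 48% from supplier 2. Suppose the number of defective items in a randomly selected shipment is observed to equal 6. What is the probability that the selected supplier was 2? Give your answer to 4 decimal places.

0.3247

Likelihoods P(X=6 | ·): 1: 0.238367; 2: 0.124148.
Posterior ∝ prior × likelihood. Numerator for 2: 0.48·0.124148 = 0.0595911.
Normalizing constant: 0.52·0.238367 + 0.48·0.124148 = 0.183542.
P(2 | observation) = 0.0595911 / 0.183542 = 0.324673.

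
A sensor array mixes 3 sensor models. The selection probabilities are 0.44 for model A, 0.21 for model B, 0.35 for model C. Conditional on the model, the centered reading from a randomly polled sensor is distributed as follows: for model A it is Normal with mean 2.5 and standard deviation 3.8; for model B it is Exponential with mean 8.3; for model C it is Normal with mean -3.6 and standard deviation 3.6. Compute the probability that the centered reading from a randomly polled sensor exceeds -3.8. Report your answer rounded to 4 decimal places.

Conditional on each model, P(X > -3.8): A: 0.951331; B: 1; C: 0.522152.
By total probability, P(X > -3.8) = 0.44·0.951331 + 0.21·1 + 0.35·0.522152 = 0.811339.

0.8113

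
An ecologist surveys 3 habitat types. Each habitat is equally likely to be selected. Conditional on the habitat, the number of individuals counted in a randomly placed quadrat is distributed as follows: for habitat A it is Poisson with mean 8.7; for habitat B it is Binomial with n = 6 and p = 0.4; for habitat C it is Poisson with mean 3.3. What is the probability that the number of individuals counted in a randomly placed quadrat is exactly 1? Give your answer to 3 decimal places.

0.103

Conditional on each habitat, P(X = 1): A: 0.0014493; B: 0.186624; C: 0.121714.
By total probability, P(X = 1) = 0.333333·0.0014493 + 0.333333·0.186624 + 0.333333·0.121714 = 0.103263.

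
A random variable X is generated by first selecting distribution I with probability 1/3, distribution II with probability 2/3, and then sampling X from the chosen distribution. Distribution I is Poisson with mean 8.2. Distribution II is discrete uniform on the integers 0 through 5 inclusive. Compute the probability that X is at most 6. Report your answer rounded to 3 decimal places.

Conditional on each component, P(X ≤ 6): I: 0.289562; II: 1.
By total probability, P(X ≤ 6) = 0.333333·0.289562 + 0.666667·1 = 0.763187.

0.763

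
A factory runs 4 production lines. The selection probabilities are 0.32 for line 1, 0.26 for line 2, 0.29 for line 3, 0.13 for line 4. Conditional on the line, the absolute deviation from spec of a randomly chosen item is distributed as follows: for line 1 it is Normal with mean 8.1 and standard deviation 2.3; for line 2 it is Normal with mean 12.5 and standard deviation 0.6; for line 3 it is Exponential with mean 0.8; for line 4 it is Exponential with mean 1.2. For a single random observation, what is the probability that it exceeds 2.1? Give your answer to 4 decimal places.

Conditional on each line, P(X > 2.1): 1: 0.995456; 2: 1; 3: 0.0724398; 4: 0.173774.
By total probability, P(X > 2.1) = 0.32·0.995456 + 0.26·1 + 0.29·0.0724398 + 0.13·0.173774 = 0.622144.

0.6221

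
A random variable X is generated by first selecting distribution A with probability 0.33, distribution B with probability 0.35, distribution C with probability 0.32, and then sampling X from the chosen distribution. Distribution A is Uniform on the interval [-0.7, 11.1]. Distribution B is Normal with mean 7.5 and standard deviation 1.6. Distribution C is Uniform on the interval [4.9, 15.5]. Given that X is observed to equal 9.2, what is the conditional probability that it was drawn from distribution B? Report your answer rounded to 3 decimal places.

Likelihoods f(9.2 | ·): A: 0.0847458; B: 0.141792; C: 0.0943396.
Posterior ∝ prior × likelihood. Numerator for B: 0.35·0.141792 = 0.0496271.
Normalizing constant: 0.33·0.0847458 + 0.35·0.141792 + 0.32·0.0943396 = 0.107782.
P(B | observation) = 0.0496271 / 0.107782 = 0.46044.

0.460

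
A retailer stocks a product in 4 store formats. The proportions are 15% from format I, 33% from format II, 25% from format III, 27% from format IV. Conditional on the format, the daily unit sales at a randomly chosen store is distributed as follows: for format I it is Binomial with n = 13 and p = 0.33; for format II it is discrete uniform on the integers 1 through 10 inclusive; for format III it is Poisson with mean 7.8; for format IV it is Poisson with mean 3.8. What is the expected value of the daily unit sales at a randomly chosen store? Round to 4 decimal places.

Component means — I: 4.29; II: 5.5; III: 7.8; IV: 3.8.
E[X] = 0.15·4.29 + 0.33·5.5 + 0.25·7.8 + 0.27·3.8 = 5.4345.

5.4345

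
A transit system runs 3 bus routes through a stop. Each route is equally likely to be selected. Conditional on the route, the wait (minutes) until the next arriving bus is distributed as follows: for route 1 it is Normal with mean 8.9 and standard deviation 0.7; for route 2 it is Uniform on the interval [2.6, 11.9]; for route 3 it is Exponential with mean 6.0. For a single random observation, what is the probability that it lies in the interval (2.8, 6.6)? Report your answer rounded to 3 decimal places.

0.234

Conditional on each route, P(2.8 < X < 6.6): 1: 0.000508621; 2: 0.408602; 3: 0.294218.
By total probability, P(2.8 < X < 6.6) = 0.333333·0.000508621 + 0.333333·0.408602 + 0.333333·0.294218 = 0.234443.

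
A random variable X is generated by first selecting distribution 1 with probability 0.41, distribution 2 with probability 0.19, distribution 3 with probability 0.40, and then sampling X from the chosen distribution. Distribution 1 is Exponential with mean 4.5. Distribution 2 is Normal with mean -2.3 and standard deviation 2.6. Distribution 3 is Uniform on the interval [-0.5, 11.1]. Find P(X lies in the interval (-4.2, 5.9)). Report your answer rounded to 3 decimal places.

0.666

Conditional on each component, P(-4.2 < X < 5.9): 1: 0.73048; 2: 0.766734; 3: 0.551724.
By total probability, P(-4.2 < X < 5.9) = 0.41·0.73048 + 0.19·0.766734 + 0.4·0.551724 = 0.665866.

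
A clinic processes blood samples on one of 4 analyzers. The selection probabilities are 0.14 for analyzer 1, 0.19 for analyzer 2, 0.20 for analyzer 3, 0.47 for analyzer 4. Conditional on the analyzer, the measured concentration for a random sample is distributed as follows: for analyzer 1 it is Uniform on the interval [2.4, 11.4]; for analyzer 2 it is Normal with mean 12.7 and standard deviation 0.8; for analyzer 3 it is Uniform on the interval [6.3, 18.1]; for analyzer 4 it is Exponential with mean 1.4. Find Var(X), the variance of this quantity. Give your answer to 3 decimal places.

Per component, 1: μ=6.9, E[X²]=54.36; 2: μ=12.7, E[X²]=161.93; 3: μ=12.2, E[X²]=160.443; 4: μ=1.4, E[X²]=3.92.
E[X] = 0.14·6.9 + 0.19·12.7 + 0.2·12.2 + 0.47·1.4 = 6.477.
E[X²] = 0.14·54.36 + 0.19·161.93 + 0.2·160.443 + 0.47·3.92 = 72.3082.
Var(X) = E[X²] − (E[X])² = 72.3082 − 41.9515 = 30.3566.

30.357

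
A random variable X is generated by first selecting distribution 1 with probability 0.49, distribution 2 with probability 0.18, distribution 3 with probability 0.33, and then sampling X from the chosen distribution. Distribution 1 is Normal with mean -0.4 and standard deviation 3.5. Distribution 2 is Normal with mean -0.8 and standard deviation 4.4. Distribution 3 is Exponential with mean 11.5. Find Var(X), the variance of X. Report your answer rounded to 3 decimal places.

85.029

Per component, 1: μ=-0.4, E[X²]=12.41; 2: μ=-0.8, E[X²]=20; 3: μ=11.5, E[X²]=264.5.
E[X] = 0.49·-0.4 + 0.18·-0.8 + 0.33·11.5 = 3.455.
E[X²] = 0.49·12.41 + 0.18·20 + 0.33·264.5 = 96.9659.
Var(X) = E[X²] − (E[X])² = 96.9659 − 11.937 = 85.0289.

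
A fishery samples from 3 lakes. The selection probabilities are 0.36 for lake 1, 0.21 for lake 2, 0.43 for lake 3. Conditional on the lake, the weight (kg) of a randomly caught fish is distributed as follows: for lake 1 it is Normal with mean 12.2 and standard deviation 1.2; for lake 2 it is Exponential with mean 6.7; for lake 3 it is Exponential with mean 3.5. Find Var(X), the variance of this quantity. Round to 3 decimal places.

30.141

Per component, 1: μ=12.2, E[X²]=150.28; 2: μ=6.7, E[X²]=89.78; 3: μ=3.5, E[X²]=24.5.
E[X] = 0.36·12.2 + 0.21·6.7 + 0.43·3.5 = 7.304.
E[X²] = 0.36·150.28 + 0.21·89.78 + 0.43·24.5 = 83.4896.
Var(X) = E[X²] − (E[X])² = 83.4896 − 53.3484 = 30.1412.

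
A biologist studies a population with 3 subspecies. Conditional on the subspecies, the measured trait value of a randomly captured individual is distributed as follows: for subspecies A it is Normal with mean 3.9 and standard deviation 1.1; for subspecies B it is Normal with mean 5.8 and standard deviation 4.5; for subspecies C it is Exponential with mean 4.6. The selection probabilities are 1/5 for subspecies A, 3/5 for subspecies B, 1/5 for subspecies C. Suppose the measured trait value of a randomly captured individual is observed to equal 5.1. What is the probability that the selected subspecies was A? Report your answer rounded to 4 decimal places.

Likelihoods f(5.1 | ·): A: 0.20003; B: 0.0875877; C: 0.0717368.
Posterior ∝ prior × likelihood. Numerator for A: 0.2·0.20003 = 0.0400059.
Normalizing constant: 0.2·0.20003 + 0.6·0.0875877 + 0.2·0.0717368 = 0.106906.
P(A | observation) = 0.0400059 / 0.106906 = 0.374216.

0.3742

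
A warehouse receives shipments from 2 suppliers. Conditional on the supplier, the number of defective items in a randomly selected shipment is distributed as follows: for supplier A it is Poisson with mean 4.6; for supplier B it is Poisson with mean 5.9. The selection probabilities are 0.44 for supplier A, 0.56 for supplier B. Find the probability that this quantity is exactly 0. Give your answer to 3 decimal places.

0.006

Conditional on each supplier, P(X = 0): A: 0.0100518; B: 0.00273944.
By total probability, P(X = 0) = 0.44·0.0100518 + 0.56·0.00273944 = 0.0059569.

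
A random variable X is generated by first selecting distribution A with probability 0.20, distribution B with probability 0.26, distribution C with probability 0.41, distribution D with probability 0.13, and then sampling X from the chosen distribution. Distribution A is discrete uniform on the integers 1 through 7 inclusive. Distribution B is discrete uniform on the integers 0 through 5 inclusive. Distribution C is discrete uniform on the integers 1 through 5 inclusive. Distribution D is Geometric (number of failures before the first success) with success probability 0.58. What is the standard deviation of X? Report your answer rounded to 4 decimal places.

1.8515

Per component, A: μ=4, E[X²]=20; B: μ=2.5, E[X²]=9.16667; C: μ=3, E[X²]=11; D: μ=0.724138, E[X²]=1.77289.
E[X] = 0.2·4 + 0.26·2.5 + 0.41·3 + 0.13·0.724138 = 2.77414.
E[X²] = 0.2·20 + 0.26·9.16667 + 0.41·11 + 0.13·1.77289 = 11.1238.
Var(X) = E[X²] − (E[X])² = 11.1238 − 7.69584 = 3.42797.
SD(X) = √3.42797 = 1.85148.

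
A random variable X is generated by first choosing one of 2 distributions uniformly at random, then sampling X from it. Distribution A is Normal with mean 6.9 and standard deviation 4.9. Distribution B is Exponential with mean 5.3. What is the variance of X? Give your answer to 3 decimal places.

26.690

Per component, A: μ=6.9, E[X²]=71.62; B: μ=5.3, E[X²]=56.18.
E[X] = 0.5·6.9 + 0.5·5.3 = 6.1.
E[X²] = 0.5·71.62 + 0.5·56.18 = 63.9.
Var(X) = E[X²] − (E[X])² = 63.9 − 37.21 = 26.69.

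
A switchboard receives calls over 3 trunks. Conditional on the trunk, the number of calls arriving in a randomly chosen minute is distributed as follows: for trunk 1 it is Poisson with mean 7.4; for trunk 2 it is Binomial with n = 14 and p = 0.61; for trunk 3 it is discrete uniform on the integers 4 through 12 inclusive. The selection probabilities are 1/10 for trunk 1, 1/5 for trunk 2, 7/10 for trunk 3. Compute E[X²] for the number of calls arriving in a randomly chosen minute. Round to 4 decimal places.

70.9351

For each component E[X²] = Var + (mean)², giving 1: 62.16; 2: 76.2622; 3: 70.6667.
Overall E[X²] = 0.1·62.16 + 0.2·76.2622 + 0.7·70.6667 = 70.9351.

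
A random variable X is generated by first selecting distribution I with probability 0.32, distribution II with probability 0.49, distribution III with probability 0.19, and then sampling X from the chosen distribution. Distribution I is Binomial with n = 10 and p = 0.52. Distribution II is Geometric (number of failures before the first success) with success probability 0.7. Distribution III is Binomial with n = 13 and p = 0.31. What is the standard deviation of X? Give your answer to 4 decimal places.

2.5471

Per component, I: μ=5.2, E[X²]=29.536; II: μ=0.428571, E[X²]=0.795918; III: μ=4.03, E[X²]=19.0216.
E[X] = 0.32·5.2 + 0.49·0.428571 + 0.19·4.03 = 2.6397.
E[X²] = 0.32·29.536 + 0.49·0.795918 + 0.19·19.0216 = 13.4556.
Var(X) = E[X²] − (E[X])² = 13.4556 − 6.96802 = 6.48761.
SD(X) = √6.48761 = 2.54708.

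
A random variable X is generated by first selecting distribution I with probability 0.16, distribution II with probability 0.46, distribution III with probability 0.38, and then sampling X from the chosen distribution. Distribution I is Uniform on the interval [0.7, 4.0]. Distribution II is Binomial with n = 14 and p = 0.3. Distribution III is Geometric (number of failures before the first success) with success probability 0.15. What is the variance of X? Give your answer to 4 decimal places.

17.1499

Per component, I: μ=2.35, E[X²]=6.43; II: μ=4.2, E[X²]=20.58; III: μ=5.66667, E[X²]=69.8889.
E[X] = 0.16·2.35 + 0.46·4.2 + 0.38·5.66667 = 4.46133.
E[X²] = 0.16·6.43 + 0.46·20.58 + 0.38·69.8889 = 37.0534.
Var(X) = E[X²] − (E[X])² = 37.0534 − 19.9035 = 17.1499.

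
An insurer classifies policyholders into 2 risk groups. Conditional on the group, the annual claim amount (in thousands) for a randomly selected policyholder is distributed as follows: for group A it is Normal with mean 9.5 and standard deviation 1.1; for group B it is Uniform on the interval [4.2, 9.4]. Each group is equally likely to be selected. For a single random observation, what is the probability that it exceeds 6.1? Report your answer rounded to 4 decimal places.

0.8168

Conditional on each group, P(X > 6.1): A: 0.999002; B: 0.634615.
By total probability, P(X > 6.1) = 0.5·0.999002 + 0.5·0.634615 = 0.816809.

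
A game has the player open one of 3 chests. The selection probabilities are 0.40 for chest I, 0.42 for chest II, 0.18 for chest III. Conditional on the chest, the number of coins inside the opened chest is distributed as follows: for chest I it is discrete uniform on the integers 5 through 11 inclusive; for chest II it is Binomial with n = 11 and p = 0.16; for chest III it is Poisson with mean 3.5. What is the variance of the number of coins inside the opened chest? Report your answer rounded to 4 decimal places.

11.0793

Per component, I: μ=8, E[X²]=68; II: μ=1.76, E[X²]=4.576; III: μ=3.5, E[X²]=15.75.
E[X] = 0.4·8 + 0.42·1.76 + 0.18·3.5 = 4.5692.
E[X²] = 0.4·68 + 0.42·4.576 + 0.18·15.75 = 31.9569.
Var(X) = E[X²] − (E[X])² = 31.9569 − 20.8776 = 11.0793.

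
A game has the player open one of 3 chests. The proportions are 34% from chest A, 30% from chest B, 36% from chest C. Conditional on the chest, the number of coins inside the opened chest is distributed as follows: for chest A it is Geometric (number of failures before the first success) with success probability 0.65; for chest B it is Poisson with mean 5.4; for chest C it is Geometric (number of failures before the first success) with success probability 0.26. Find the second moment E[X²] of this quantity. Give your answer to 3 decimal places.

17.605

For each component E[X²] = Var + (mean)², giving A: 1.11834; B: 34.56; C: 19.0473.
Overall E[X²] = 0.34·1.11834 + 0.3·34.56 + 0.36·19.0473 = 17.6053.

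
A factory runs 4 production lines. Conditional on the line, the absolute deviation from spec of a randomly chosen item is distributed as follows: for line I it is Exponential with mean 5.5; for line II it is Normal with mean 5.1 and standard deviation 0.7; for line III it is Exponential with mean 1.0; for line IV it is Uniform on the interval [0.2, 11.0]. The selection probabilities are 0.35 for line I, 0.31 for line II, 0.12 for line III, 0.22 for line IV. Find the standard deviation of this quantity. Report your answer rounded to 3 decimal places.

3.882

Per component, I: μ=5.5, E[X²]=60.5; II: μ=5.1, E[X²]=26.5; III: μ=1, E[X²]=2; IV: μ=5.6, E[X²]=41.08.
E[X] = 0.35·5.5 + 0.31·5.1 + 0.12·1 + 0.22·5.6 = 4.858.
E[X²] = 0.35·60.5 + 0.31·26.5 + 0.12·2 + 0.22·41.08 = 38.6676.
Var(X) = E[X²] − (E[X])² = 38.6676 − 23.6002 = 15.0674.
SD(X) = √15.0674 = 3.88168.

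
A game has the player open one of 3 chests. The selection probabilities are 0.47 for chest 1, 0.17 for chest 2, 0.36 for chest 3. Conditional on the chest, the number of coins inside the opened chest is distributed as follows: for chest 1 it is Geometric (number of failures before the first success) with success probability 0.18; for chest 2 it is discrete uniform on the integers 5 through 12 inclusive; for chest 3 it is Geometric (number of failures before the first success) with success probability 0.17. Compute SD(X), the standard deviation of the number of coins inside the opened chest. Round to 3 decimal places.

Per component, 1: μ=4.55556, E[X²]=46.0617; 2: μ=8.5, E[X²]=77.5; 3: μ=4.88235, E[X²]=52.5571.
E[X] = 0.47·4.55556 + 0.17·8.5 + 0.36·4.88235 = 5.34376.
E[X²] = 0.47·46.0617 + 0.17·77.5 + 0.36·52.5571 = 53.7446.
Var(X) = E[X²] − (E[X])² = 53.7446 − 28.5558 = 25.1888.
SD(X) = √25.1888 = 5.01885.

5.019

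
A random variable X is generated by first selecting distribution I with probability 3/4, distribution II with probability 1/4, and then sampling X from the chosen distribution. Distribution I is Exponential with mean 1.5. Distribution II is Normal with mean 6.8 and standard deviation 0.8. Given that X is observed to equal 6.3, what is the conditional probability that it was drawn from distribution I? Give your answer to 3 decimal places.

Likelihoods f(6.3 | ·): I: 0.00999705; II: 0.410201.
Posterior ∝ prior × likelihood. Numerator for I: 0.75·0.00999705 = 0.00749779.
Normalizing constant: 0.75·0.00999705 + 0.25·0.410201 = 0.110048.
P(I | observation) = 0.00749779 / 0.110048 = 0.0681319.

0.068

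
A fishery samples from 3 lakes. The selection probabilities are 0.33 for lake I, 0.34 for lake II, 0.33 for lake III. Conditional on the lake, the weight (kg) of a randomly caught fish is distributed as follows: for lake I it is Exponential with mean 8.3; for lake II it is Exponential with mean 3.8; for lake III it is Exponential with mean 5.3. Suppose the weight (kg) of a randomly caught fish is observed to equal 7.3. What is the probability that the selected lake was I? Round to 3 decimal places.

Likelihoods f(7.3 | ·): I: 0.0499979; II: 0.0385402; III: 0.0475932.
Posterior ∝ prior × likelihood. Numerator for I: 0.33·0.0499979 = 0.0164993.
Normalizing constant: 0.33·0.0499979 + 0.34·0.0385402 + 0.33·0.0475932 = 0.0453087.
P(I | observation) = 0.0164993 / 0.0453087 = 0.364153.

0.364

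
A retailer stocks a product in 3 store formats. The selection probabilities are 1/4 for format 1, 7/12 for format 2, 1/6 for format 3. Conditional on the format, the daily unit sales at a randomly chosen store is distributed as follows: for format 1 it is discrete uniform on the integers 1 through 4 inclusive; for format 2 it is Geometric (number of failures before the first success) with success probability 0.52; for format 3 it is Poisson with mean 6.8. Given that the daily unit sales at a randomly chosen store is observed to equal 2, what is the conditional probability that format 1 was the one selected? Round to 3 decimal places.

Likelihoods P(X=2 | ·): 1: 0.25; 2: 0.119808; 3: 0.0257505.
Posterior ∝ prior × likelihood. Numerator for 1: 0.25·0.25 = 0.0625.
Normalizing constant: 0.25·0.25 + 0.583333·0.119808 + 0.166667·0.0257505 = 0.13668.
P(1 | observation) = 0.0625 / 0.13668 = 0.457273.

0.457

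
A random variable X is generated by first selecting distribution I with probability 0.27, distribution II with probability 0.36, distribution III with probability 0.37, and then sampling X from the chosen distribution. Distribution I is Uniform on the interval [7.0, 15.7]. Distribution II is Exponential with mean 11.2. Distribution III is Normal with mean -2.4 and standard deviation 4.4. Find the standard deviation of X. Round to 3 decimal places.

9.877

Per component, I: μ=11.35, E[X²]=135.13; II: μ=11.2, E[X²]=250.88; III: μ=-2.4, E[X²]=25.12.
E[X] = 0.27·11.35 + 0.36·11.2 + 0.37·-2.4 = 6.2085.
E[X²] = 0.27·135.13 + 0.36·250.88 + 0.37·25.12 = 136.096.
Var(X) = E[X²] − (E[X])² = 136.096 − 38.5455 = 97.5508.
SD(X) = √97.5508 = 9.87678.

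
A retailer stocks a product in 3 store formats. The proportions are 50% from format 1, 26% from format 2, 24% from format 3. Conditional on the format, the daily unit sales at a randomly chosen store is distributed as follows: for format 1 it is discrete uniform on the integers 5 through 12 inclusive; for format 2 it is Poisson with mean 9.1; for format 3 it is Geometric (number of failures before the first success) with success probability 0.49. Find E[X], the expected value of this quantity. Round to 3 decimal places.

Component means — 1: 8.5; 2: 9.1; 3: 1.04082.
E[X] = 0.5·8.5 + 0.26·9.1 + 0.24·1.04082 = 6.8658.

6.866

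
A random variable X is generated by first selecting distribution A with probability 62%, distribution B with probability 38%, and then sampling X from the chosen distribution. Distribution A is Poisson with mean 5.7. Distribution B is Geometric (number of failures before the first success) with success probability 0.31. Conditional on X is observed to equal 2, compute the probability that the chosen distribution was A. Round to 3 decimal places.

Likelihoods P(X=2 | ·): A: 0.0543552; B: 0.147591.
Posterior ∝ prior × likelihood. Numerator for A: 0.62·0.0543552 = 0.0337002.
Normalizing constant: 0.62·0.0543552 + 0.38·0.147591 = 0.0897848.
P(A | observation) = 0.0337002 / 0.0897848 = 0.375344.

0.375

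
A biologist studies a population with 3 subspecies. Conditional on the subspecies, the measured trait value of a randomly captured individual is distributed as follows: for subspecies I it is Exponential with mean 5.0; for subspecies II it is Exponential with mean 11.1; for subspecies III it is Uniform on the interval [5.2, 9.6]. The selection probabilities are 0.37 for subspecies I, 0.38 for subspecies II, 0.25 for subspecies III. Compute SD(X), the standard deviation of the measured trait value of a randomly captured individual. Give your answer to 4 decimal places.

Per component, I: μ=5, E[X²]=50; II: μ=11.1, E[X²]=246.42; III: μ=7.4, E[X²]=56.3733.
E[X] = 0.37·5 + 0.38·11.1 + 0.25·7.4 = 7.918.
E[X²] = 0.37·50 + 0.38·246.42 + 0.25·56.3733 = 126.233.
Var(X) = E[X²] − (E[X])² = 126.233 − 62.6947 = 63.5382.
SD(X) = √63.5382 = 7.97109.

7.9711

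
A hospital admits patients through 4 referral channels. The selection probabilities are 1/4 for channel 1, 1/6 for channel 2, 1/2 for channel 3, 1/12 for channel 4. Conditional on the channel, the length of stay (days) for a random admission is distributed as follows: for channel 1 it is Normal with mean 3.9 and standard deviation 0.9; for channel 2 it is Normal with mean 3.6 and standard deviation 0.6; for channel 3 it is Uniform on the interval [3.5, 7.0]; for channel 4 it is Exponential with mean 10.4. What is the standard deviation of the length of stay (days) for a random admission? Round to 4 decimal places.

3.5878

Per component, 1: μ=3.9, E[X²]=16.02; 2: μ=3.6, E[X²]=13.32; 3: μ=5.25, E[X²]=28.5833; 4: μ=10.4, E[X²]=216.32.
E[X] = 0.25·3.9 + 0.166667·3.6 + 0.5·5.25 + 0.0833333·10.4 = 5.06667.
E[X²] = 0.25·16.02 + 0.166667·13.32 + 0.5·28.5833 + 0.0833333·216.32 = 38.5433.
Var(X) = E[X²] − (E[X])² = 38.5433 − 25.6711 = 12.8722.
SD(X) = √12.8722 = 3.58779.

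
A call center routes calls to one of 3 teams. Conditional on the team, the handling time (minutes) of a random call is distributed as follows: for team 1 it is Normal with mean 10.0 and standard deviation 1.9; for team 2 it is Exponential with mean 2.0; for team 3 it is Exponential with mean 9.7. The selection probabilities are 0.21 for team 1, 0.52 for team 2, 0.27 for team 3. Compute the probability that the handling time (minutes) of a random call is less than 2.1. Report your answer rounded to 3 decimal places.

0.391

Conditional on each team, P(X < 2.1): 1: 1.60597e-05; 2: 0.650062; 3: 0.194663.
By total probability, P(X < 2.1) = 0.21·1.60597e-05 + 0.52·0.650062 + 0.27·0.194663 = 0.390595.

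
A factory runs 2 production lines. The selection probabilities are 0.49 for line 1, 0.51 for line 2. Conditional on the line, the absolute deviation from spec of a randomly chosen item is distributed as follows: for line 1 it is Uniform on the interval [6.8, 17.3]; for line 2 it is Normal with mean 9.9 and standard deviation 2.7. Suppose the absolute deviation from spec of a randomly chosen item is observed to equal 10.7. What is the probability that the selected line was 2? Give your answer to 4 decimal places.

0.6071

Likelihoods f(10.7 | ·): 1: 0.0952381; 2: 0.141411.
Posterior ∝ prior × likelihood. Numerator for 2: 0.51·0.141411 = 0.0721195.
Normalizing constant: 0.49·0.0952381 + 0.51·0.141411 = 0.118786.
P(2 | observation) = 0.0721195 / 0.118786 = 0.607137.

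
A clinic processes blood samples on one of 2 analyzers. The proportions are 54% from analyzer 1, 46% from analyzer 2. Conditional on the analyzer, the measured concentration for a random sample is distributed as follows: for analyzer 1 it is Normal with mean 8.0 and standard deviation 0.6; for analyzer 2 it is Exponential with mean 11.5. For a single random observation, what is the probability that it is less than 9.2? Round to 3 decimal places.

Conditional on each analyzer, P(X < 9.2): 1: 0.97725; 2: 0.550671.
By total probability, P(X < 9.2) = 0.54·0.97725 + 0.46·0.550671 = 0.781024.

0.781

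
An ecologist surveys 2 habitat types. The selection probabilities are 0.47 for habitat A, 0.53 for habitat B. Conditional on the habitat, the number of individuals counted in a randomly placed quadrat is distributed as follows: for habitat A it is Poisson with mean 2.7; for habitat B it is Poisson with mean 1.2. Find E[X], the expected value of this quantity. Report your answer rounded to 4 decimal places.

1.9050

Component means — A: 2.7; B: 1.2.
E[X] = 0.47·2.7 + 0.53·1.2 = 1.905.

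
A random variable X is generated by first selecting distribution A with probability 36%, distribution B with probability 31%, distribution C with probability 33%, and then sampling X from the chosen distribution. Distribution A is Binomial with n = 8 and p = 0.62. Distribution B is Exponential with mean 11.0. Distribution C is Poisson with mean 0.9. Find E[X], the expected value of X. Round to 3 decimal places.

5.493

Component means — A: 4.96; B: 11; C: 0.9.
E[X] = 0.36·4.96 + 0.31·11 + 0.33·0.9 = 5.4926.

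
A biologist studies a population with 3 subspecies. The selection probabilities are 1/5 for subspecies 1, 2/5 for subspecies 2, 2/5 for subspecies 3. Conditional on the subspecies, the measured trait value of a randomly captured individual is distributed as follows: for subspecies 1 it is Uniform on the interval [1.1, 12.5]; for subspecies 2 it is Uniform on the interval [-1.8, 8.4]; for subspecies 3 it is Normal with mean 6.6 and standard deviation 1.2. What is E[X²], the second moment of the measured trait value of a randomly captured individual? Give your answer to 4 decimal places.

37.2380

For each component E[X²] = Var + (mean)², giving 1: 57.07; 2: 19.56; 3: 45.
Overall E[X²] = 0.2·57.07 + 0.4·19.56 + 0.4·45 = 37.238.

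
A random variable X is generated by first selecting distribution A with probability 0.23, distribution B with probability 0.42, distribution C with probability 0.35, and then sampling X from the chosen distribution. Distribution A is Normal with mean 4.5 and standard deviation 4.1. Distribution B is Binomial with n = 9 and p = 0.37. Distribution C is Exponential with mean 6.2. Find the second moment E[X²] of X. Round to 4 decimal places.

For each component E[X²] = Var + (mean)², giving A: 37.06; B: 13.1868; C: 76.88.
Overall E[X²] = 0.23·37.06 + 0.42·13.1868 + 0.35·76.88 = 40.9703.

40.9703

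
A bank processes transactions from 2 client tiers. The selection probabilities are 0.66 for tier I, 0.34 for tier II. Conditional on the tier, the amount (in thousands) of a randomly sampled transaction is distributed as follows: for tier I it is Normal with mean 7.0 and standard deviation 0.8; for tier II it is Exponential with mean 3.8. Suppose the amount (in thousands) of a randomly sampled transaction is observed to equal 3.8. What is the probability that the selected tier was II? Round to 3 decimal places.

0.997

Likelihoods f(3.8 | ·): I: 0.000167288; II: 0.0968104.
Posterior ∝ prior × likelihood. Numerator for II: 0.34·0.0968104 = 0.0329155.
Normalizing constant: 0.66·0.000167288 + 0.34·0.0968104 = 0.0330259.
P(II | observation) = 0.0329155 / 0.0330259 = 0.996657.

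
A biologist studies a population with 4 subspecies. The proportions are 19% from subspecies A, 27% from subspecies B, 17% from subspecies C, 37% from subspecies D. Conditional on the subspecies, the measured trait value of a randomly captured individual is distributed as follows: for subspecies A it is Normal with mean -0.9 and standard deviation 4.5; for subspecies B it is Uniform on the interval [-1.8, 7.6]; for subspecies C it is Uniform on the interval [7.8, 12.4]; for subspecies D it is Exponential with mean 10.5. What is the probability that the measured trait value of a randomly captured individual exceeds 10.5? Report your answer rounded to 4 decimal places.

Conditional on each subspecies, P(X > 10.5): A: 0.00564917; B: 0; C: 0.413043; D: 0.367879.
By total probability, P(X > 10.5) = 0.19·0.00564917 + 0.27·0 + 0.17·0.413043 + 0.37·0.367879 = 0.207406.

0.2074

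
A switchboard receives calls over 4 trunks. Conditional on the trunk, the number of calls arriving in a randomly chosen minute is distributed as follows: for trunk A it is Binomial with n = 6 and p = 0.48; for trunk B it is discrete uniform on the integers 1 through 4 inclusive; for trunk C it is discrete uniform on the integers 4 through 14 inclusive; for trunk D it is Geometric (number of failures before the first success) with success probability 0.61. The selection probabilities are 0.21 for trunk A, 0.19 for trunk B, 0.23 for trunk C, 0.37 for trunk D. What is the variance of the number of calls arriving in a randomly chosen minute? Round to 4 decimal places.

Per component, A: μ=2.88, E[X²]=9.792; B: μ=2.5, E[X²]=7.5; C: μ=9, E[X²]=91; D: μ=0.639344, E[X²]=1.45687.
E[X] = 0.21·2.88 + 0.19·2.5 + 0.23·9 + 0.37·0.639344 = 3.38636.
E[X²] = 0.21·9.792 + 0.19·7.5 + 0.23·91 + 0.37·1.45687 = 24.9504.
Var(X) = E[X²] − (E[X])² = 24.9504 − 11.4674 = 13.4829.

13.4829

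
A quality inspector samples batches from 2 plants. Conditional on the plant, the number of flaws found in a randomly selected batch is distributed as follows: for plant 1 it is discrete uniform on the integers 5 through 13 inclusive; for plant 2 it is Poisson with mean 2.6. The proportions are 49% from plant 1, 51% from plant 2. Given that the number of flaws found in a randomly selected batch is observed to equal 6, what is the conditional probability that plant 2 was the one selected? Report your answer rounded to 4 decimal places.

0.2299

Likelihoods P(X=6 | ·): 1: 0.111111; 2: 0.0318671.
Posterior ∝ prior × likelihood. Numerator for 2: 0.51·0.0318671 = 0.0162522.
Normalizing constant: 0.49·0.111111 + 0.51·0.0318671 = 0.0706966.
P(2 | observation) = 0.0162522 / 0.0706966 = 0.229886.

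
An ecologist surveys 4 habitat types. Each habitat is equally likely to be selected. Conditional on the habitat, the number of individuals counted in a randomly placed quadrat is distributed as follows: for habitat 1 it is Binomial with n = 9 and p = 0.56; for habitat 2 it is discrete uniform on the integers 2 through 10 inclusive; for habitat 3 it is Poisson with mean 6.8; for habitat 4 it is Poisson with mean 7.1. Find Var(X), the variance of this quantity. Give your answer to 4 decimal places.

6.3337

Per component, 1: μ=5.04, E[X²]=27.6192; 2: μ=6, E[X²]=42.6667; 3: μ=6.8, E[X²]=53.04; 4: μ=7.1, E[X²]=57.51.
E[X] = 0.25·5.04 + 0.25·6 + 0.25·6.8 + 0.25·7.1 = 6.235.
E[X²] = 0.25·27.6192 + 0.25·42.6667 + 0.25·53.04 + 0.25·57.51 = 45.209.
Var(X) = E[X²] − (E[X])² = 45.209 − 38.8752 = 6.33374.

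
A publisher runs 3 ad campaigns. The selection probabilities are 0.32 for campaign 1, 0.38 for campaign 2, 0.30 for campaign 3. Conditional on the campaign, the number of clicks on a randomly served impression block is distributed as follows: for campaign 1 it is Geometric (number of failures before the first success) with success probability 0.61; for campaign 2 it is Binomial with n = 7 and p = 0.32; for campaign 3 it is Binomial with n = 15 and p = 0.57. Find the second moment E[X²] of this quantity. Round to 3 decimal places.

25.985

For each component E[X²] = Var + (mean)², giving 1: 1.45687; 2: 6.5408; 3: 76.779.
Overall E[X²] = 0.32·1.45687 + 0.38·6.5408 + 0.3·76.779 = 25.9854.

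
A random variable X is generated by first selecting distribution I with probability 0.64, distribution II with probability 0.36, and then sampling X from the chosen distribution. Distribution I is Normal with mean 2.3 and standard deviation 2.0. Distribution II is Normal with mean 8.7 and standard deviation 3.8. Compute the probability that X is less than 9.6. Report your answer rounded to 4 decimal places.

0.8536

Conditional on each component, P(X < 9.6): I: 0.999869; II: 0.59361.
By total probability, P(X < 9.6) = 0.64·0.999869 + 0.36·0.59361 = 0.853616.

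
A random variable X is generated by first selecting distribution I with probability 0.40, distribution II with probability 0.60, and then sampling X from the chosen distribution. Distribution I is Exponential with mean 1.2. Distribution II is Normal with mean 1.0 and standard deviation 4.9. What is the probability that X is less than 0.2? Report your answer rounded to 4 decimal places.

0.3225

Conditional on each component, P(X < 0.2): I: 0.153518; II: 0.435155.
By total probability, P(X < 0.2) = 0.4·0.153518 + 0.6·0.435155 = 0.3225.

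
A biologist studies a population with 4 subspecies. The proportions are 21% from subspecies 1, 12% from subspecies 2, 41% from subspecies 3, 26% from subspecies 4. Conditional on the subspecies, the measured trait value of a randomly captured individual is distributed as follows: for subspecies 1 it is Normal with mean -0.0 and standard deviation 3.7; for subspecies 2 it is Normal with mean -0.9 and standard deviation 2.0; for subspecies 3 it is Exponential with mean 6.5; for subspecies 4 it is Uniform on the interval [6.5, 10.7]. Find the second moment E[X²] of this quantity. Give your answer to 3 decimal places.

For each component E[X²] = Var + (mean)², giving 1: 13.69; 2: 4.81; 3: 84.5; 4: 75.43.
Overall E[X²] = 0.21·13.69 + 0.12·4.81 + 0.41·84.5 + 0.26·75.43 = 57.7089.

57.709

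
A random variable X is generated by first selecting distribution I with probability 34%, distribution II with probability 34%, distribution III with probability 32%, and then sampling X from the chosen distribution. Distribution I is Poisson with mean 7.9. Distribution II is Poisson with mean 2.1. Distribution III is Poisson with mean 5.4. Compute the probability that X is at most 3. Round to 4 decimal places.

Conditional on each component, P(X ≤ 3): I: 0.0453338; II: 0.838643; III: 0.213291.
By total probability, P(X ≤ 3) = 0.34·0.0453338 + 0.34·0.838643 + 0.32·0.213291 = 0.368805.

0.3688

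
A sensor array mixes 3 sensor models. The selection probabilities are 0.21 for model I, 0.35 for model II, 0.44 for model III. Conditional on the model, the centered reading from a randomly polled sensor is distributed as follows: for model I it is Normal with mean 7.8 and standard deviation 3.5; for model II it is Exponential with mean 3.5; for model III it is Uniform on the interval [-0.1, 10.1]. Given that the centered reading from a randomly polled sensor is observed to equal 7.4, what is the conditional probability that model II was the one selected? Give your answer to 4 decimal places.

Likelihoods f(7.4 | ·): I: 0.113242; II: 0.0344913; III: 0.0980392.
Posterior ∝ prior × likelihood. Numerator for II: 0.35·0.0344913 = 0.0120719.
Normalizing constant: 0.21·0.113242 + 0.35·0.0344913 + 0.44·0.0980392 = 0.0789899.
P(II | observation) = 0.0120719 / 0.0789899 = 0.152829.

0.1528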